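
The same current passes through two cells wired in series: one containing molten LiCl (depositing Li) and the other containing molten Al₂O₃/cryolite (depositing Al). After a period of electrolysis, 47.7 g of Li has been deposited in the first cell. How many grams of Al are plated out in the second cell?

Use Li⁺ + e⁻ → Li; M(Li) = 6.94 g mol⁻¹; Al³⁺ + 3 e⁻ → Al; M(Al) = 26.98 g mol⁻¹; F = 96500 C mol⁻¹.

61.8 g

n(Li) = 47.7 / 6.94 = 6.873 mol.
Since Li⁺ + e⁻ → Li, n(e⁻) passed = 1 × 6.873 = 6.873 mol.
Cells in series carry the same charge, so the same 6.873 mol of electrons passes through cell 2.
Al³⁺ + 3 e⁻ → Al, so n(Al) = 6.873 / 3 = 2.291 mol.
m(Al) = 2.291 × 26.98 = 61.8 g.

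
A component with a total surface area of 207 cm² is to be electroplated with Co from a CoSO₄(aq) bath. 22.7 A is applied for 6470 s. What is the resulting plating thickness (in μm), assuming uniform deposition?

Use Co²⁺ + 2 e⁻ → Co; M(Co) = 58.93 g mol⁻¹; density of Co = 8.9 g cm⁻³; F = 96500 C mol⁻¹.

Q = I·t = 22.70 × 6470.0 = 146900 C; n(e⁻) = 1.522 mol.
n(Co) = n(e⁻)/2 = 0.7610 mol, so m = 0.7610 × 58.93 = 44.84 g.
Volume = m/ρ = 44.84 / 8.9 = 5.039 cm³.
Thickness = V/A = 5.039 / 207 = 0.0243 cm = 243 μm.

243 μm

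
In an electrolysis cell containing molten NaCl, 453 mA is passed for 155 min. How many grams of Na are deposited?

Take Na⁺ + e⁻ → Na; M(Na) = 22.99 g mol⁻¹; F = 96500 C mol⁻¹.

1.00 g

Q = I·t = 0.4530 A × 9300.0 s = 4213 C.
n(e⁻) = Q/F = 4213 / 96500 = 0.04366 mol.
Na⁺ + e⁻ → Na, so n(Na) = n(e⁻)/1 = 0.04366 mol.
m = n·M = 0.04366 × 22.99 = 1.00 g.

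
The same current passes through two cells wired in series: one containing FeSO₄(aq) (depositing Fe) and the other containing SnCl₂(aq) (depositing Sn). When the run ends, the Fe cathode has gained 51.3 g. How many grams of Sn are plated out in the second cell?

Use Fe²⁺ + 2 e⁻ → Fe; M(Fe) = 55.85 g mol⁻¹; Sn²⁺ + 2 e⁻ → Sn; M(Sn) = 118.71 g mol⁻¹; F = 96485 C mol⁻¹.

n(Fe) = 51.3 / 55.85 = 0.9185 mol.
Since Fe²⁺ + 2 e⁻ → Fe, n(e⁻) passed = 2 × 0.9185 = 1.837 mol.
Cells in series carry the same charge, so the same 1.837 mol of electrons passes through cell 2.
Sn²⁺ + 2 e⁻ → Sn, so n(Sn) = 1.837 / 2 = 0.9185 mol.
m(Sn) = 0.9185 × 118.71 = 109 g.

109 g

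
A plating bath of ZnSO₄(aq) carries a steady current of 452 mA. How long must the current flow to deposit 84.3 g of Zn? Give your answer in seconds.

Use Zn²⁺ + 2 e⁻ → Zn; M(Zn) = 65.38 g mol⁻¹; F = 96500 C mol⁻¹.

n(Zn) = m/M = 84.3 / 65.38 = 1.289 mol.
Each Zn atom requires 2 electrons, so n(e⁻) = 2 × 1.289 = 2.579 mol.
Q = n(e⁻)·F = 2.579 × 96500 = 248900 C.
t = Q/I = 248900 / 0.4520 A = 550600 s.

5.51 × 10⁵ s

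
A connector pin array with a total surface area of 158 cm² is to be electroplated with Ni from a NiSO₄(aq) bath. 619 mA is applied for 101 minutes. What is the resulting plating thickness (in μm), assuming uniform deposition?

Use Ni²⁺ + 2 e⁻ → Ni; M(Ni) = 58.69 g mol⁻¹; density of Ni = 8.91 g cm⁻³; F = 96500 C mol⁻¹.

Q = I·t = 0.6190 × 6060.0 = 3751 C; n(e⁻) = 0.03887 mol.
n(Ni) = n(e⁻)/2 = 0.01944 mol, so m = 0.01944 × 58.69 = 1.141 g.
Volume = m/ρ = 1.141 / 8.91 = 0.1280 cm³.
Thickness = V/A = 0.1280 / 158 = 8.10 × 10⁻⁴ cm = 8.10 μm.

8.10 μm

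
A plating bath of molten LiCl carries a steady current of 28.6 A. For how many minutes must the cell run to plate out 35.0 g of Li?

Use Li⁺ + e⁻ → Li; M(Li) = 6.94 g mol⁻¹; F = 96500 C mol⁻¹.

n(Li) = m/M = 35.0 / 6.94 = 5.043 mol.
Each Li atom requires 1 electron, so n(e⁻) = 1 × 5.043 = 5.043 mol.
Q = n(e⁻)·F = 5.043 × 96500 = 486700 C.
t = Q/I = 486700 / 28.60 A = 17020 s = 284 min.

284 min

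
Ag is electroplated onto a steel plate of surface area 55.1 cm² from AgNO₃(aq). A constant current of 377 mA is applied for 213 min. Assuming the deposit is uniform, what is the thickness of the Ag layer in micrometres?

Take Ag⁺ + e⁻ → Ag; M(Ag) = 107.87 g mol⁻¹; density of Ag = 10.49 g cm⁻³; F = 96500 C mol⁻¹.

Q = I·t = 0.3770 × 12780 = 4818 C; n(e⁻) = 0.04993 mol.
n(Ag) = n(e⁻)/1 = 0.04993 mol, so m = 0.04993 × 107.87 = 5.386 g.
Volume = m/ρ = 5.386 / 10.49 = 0.5134 cm³.
Thickness = V/A = 0.5134 / 55.1 = 0.00932 cm = 93.2 μm.

93.2 μm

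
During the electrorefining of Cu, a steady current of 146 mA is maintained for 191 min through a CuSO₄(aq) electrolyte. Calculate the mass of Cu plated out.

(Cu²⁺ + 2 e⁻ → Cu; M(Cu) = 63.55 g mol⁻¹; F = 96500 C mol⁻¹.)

0.551 g

Q = I·t = 0.1460 A × 11460 s = 1673 C.
n(e⁻) = Q/F = 1673 / 96500 = 0.01734 mol.
Cu²⁺ + 2 e⁻ → Cu, so n(Cu) = n(e⁻)/2 = 0.008669 mol.
m = n·M = 0.008669 × 63.55 = 0.551 g.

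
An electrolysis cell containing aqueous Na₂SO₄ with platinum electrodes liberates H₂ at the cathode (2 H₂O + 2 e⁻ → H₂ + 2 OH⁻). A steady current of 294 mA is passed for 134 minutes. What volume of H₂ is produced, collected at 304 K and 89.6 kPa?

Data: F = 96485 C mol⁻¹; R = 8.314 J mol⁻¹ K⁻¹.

0.346 L

Q = I·t = 0.2940 A × 8040.0 s = 2364 C.
n(e⁻) = Q/F = 2364 / 96485 = 0.02450 mol.
2 electrons are transferred per H₂ molecule, so n(H₂) = 0.02450 / 2 = 0.01225 mol.
V = nRT/P = (0.01225 × 8.314 × 304) / (89.6 × 10³ Pa) = 3.46 × 10⁻⁴ m³ = 0.346 L.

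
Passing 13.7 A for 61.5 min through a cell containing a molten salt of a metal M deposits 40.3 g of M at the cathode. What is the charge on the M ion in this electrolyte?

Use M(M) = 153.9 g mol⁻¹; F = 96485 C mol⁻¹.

+2

Q = I·t = 13.70 A × 3690.0 s = 50550 C, so n(e⁻) = 50550/96485 = 0.5239 mol.
n(M) deposited = 40.3 / 153.9 = 0.2619 mol.
Electrons per atom = n(e⁻)/n(M) = 0.5239 / 0.2619 = 2.00 ≈ 2, so the ion is M²⁺.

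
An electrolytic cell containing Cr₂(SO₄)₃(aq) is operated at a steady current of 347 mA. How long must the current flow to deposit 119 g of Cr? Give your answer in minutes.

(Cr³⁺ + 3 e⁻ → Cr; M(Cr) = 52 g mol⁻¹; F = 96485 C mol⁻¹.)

n(Cr) = m/M = 119 / 52 = 2.288 mol.
Each Cr atom requires 3 electrons, so n(e⁻) = 3 × 2.288 = 6.865 mol.
Q = n(e⁻)·F = 6.865 × 96485 = 662400 C.
t = Q/I = 662400 / 0.3470 A = 1909000 s = 31800 min.

31800 min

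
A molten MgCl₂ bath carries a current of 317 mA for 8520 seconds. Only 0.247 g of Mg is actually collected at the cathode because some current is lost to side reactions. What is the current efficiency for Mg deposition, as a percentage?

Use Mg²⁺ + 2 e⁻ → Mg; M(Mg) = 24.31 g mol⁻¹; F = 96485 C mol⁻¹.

Q = I·t = 0.3170 × 8520.0 = 2701 C; n(e⁻) = 2701/96485 = 0.02799 mol.
Theoretical n(Mg) = n(e⁻)/2 = 0.01400 mol, i.e. m_theo = 0.01400 × 24.31 = 0.3402 g.
Efficiency = m_actual / m_theo = 0.247 / 0.3402 = 72.6 %.

72.6 %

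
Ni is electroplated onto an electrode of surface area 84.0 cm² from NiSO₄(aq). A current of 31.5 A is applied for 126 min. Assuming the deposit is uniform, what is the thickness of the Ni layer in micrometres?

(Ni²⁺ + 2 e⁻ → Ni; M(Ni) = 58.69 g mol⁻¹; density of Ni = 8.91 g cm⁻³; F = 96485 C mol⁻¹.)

Q = I·t = 31.50 × 7560.0 = 238100 C; n(e⁻) = 2.468 mol.
n(Ni) = n(e⁻)/2 = 1.234 mol, so m = 1.234 × 58.69 = 72.43 g.
Volume = m/ρ = 72.43 / 8.91 = 8.129 cm³.
Thickness = V/A = 8.129 / 84.0 = 0.0968 cm = 968 μm.

968 μm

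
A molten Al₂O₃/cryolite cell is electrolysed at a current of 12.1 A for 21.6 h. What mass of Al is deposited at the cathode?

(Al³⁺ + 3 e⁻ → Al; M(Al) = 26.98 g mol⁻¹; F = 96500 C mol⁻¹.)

Q = I·t = 12.10 A × 77760 s = 940900 C.
n(e⁻) = Q/F = 940900 / 96500 = 9.750 mol.
Al³⁺ + 3 e⁻ → Al, so n(Al) = n(e⁻)/3 = 3.250 mol.
m = n·M = 3.250 × 26.98 = 87.7 g.

87.7 g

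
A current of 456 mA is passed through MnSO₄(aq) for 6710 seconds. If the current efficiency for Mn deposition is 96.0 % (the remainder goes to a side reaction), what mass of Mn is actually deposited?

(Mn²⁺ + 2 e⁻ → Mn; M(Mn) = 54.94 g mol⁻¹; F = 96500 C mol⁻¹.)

0.836 g

Q = I·t = 0.4560 × 6710.0 = 3060 C.
n(e⁻) = 3060/96500 = 0.03171 mol; theoretically n(Mn) = 0.03171/2 = 0.01585 mol, m_theo = 0.8710 g.
At 96.0 % efficiency, m_actual = 0.960 × 0.8710 = 0.836 g.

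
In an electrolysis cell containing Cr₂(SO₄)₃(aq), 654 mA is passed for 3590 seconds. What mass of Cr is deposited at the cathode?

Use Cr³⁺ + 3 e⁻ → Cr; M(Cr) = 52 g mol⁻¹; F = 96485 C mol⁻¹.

0.422 g

Q = I·t = 0.6540 A × 3590.0 s = 2348 C.
n(e⁻) = Q/F = 2348 / 96485 = 0.02433 mol.
Cr³⁺ + 3 e⁻ → Cr, so n(Cr) = n(e⁻)/3 = 0.008111 mol.
m = n·M = 0.008111 × 52 = 0.422 g.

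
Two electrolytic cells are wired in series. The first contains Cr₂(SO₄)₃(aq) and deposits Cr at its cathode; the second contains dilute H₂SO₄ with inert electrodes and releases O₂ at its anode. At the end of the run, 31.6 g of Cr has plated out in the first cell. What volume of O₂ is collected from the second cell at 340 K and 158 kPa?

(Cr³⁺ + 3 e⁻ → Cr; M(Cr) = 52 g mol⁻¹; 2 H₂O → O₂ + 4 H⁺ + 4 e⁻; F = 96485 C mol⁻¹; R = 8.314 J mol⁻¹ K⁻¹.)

8.15 L

n(Cr) = 31.6 / 52 = 0.6077 mol, so n(e⁻) = 3 × 0.6077 = 1.823 mol.
The cells are in series, so the same 1.823 mol of electrons passes through the second cell.
2 H₂O → O₂ + 4 H⁺ + 4 e⁻ — 4 mol e⁻ per mol O₂, so n(O₂) = 1.823/4 = 0.4558 mol.
V = nRT/P = (0.4558 × 8.314 × 340) / (158 × 10³) = 0.00815 m³ = 8.15 L.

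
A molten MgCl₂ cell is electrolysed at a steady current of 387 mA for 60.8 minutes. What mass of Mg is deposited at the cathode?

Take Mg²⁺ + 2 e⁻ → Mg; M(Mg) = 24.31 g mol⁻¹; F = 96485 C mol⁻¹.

Q = I·t = 0.3870 A × 3648.0 s = 1412 C.
n(e⁻) = Q/F = 1412 / 96485 = 0.01463 mol.
Mg²⁺ + 2 e⁻ → Mg, so n(Mg) = n(e⁻)/2 = 0.007316 mol.
m = n·M = 0.007316 × 24.31 = 0.178 g.

0.178 g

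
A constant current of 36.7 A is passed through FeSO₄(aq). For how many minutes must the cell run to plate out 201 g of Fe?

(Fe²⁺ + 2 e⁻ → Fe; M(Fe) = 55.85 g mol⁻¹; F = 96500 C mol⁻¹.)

n(Fe) = m/M = 201 / 55.85 = 3.599 mol.
Each Fe atom requires 2 electrons, so n(e⁻) = 2 × 3.599 = 7.198 mol.
Q = n(e⁻)·F = 7.198 × 96500 = 694600 C.
t = Q/I = 694600 / 36.70 A = 18930 s = 315 min.

315 min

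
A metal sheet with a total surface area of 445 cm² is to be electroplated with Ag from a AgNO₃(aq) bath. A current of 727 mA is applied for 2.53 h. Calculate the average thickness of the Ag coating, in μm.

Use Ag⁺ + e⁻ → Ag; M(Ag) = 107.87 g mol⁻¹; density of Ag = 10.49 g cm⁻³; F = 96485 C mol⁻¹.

Q = I·t = 0.7270 × 9108.0 = 6622 C; n(e⁻) = 0.06863 mol.
n(Ag) = n(e⁻)/1 = 0.06863 mol, so m = 0.06863 × 107.87 = 7.403 g.
Volume = m/ρ = 7.403 / 10.49 = 0.7057 cm³.
Thickness = V/A = 0.7057 / 445 = 0.00159 cm = 15.9 μm.

15.9 μm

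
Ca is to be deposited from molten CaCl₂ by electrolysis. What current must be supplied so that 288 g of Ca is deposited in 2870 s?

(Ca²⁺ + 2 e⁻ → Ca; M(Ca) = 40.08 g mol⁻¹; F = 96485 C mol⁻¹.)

483 A

n(Ca) = 288 / 40.08 = 7.186 mol.
n(e⁻) = 2 × 7.186 = 14.37 mol.
Q = n(e⁻)·F = 14.37 × 96485 = 1387000 C.
I = Q/t = 1387000 / 2870.0 s = 483 A.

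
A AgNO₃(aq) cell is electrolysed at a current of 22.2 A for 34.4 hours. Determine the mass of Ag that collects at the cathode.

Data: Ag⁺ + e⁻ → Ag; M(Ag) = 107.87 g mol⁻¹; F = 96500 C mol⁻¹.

3070 g

Q = I·t = 22.20 A × 123840 s = 2749000 C.
n(e⁻) = Q/F = 2749000 / 96500 = 28.49 mol.
Ag⁺ + e⁻ → Ag, so n(Ag) = n(e⁻)/1 = 28.49 mol.
m = n·M = 28.49 × 107.87 = 3070 g.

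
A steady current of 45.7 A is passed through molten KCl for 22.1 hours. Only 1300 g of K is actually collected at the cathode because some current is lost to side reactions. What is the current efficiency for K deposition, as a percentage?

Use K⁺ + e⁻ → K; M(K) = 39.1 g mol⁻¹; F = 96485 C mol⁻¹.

88.2 %

Q = I·t = 45.70 × 79560 = 3636000 C; n(e⁻) = 3636000/96485 = 37.68 mol.
Theoretical n(K) = n(e⁻)/1 = 37.68 mol, i.e. m_theo = 37.68 × 39.1 = 1473 g.
Efficiency = m_actual / m_theo = 1300 / 1473 = 88.2 %.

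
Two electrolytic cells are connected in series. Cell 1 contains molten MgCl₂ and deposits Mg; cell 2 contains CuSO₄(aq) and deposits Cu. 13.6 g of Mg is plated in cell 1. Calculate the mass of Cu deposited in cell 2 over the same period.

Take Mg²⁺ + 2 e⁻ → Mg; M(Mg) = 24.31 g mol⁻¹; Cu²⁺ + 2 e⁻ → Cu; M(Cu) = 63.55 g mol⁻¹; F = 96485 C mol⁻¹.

35.6 g

n(Mg) = 13.6 / 24.31 = 0.5594 mol.
Since Mg²⁺ + 2 e⁻ → Mg, n(e⁻) passed = 2 × 0.5594 = 1.119 mol.
Cells in series carry the same charge, so the same 1.119 mol of electrons passes through cell 2.
Cu²⁺ + 2 e⁻ → Cu, so n(Cu) = 1.119 / 2 = 0.5594 mol.
m(Cu) = 0.5594 × 63.55 = 35.6 g.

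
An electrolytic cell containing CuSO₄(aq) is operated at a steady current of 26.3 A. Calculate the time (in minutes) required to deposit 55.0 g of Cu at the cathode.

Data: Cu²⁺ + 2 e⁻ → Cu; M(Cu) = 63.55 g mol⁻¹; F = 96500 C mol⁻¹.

106 min

n(Cu) = m/M = 55.0 / 63.55 = 0.8655 mol.
Each Cu atom requires 2 electrons, so n(e⁻) = 2 × 0.8655 = 1.731 mol.
Q = n(e⁻)·F = 1.731 × 96500 = 167000 C.
t = Q/I = 167000 / 26.30 A = 6351 s = 106 min.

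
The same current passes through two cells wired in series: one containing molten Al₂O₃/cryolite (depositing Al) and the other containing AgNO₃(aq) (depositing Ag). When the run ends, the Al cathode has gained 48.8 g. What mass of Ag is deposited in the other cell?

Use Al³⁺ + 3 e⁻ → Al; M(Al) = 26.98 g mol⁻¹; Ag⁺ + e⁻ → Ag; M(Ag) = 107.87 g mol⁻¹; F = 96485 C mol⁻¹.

n(Al) = 48.8 / 26.98 = 1.809 mol.
Since Al³⁺ + 3 e⁻ → Al, n(e⁻) passed = 3 × 1.809 = 5.426 mol.
Cells in series carry the same charge, so the same 5.426 mol of electrons passes through cell 2.
Ag⁺ + e⁻ → Ag, so n(Ag) = 5.426 / 1 = 5.426 mol.
m(Ag) = 5.426 × 107.87 = 585 g.

585 g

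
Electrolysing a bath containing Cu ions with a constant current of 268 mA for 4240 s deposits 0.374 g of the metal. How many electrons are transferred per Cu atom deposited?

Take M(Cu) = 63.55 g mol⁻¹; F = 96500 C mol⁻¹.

Q = I·t = 0.2680 A × 4240.0 s = 1136 C, so n(e⁻) = 1136/96500 = 0.01178 mol.
n(Cu) deposited = 0.374 / 63.55 = 0.005885 mol.
Electrons per atom = n(e⁻)/n(Cu) = 0.01178 / 0.005885 = 2.00 ≈ 2, so the ion is Cu²⁺.

2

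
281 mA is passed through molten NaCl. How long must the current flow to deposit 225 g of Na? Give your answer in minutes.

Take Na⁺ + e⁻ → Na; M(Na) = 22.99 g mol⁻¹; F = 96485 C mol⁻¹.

n(Na) = m/M = 225 / 22.99 = 9.787 mol.
Each Na atom requires 1 electron, so n(e⁻) = 1 × 9.787 = 9.787 mol.
Q = n(e⁻)·F = 9.787 × 96485 = 944300 C.
t = Q/I = 944300 / 0.2810 A = 3360000 s = 56000 min.

56000 min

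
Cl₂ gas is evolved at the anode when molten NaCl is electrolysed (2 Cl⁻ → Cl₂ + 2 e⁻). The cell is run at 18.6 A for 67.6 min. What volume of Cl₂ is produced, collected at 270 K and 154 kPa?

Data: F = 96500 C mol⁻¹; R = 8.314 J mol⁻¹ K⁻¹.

5.70 L

Q = I·t = 18.60 A × 4056.0 s = 75440 C.
n(e⁻) = Q/F = 75440 / 96500 = 0.7818 mol.
2 electrons are transferred per Cl₂ molecule, so n(Cl₂) = 0.7818 / 2 = 0.3909 mol.
V = nRT/P = (0.3909 × 8.314 × 270) / (154 × 10³ Pa) = 0.00570 m³ = 5.70 L.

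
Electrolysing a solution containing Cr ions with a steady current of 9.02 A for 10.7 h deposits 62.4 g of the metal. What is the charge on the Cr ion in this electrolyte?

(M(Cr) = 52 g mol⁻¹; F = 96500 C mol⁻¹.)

+3

Q = I·t = 9.020 A × 38520 s = 347500 C, so n(e⁻) = 347500/96500 = 3.601 mol.
n(Cr) deposited = 62.4 / 52 = 1.200 mol.
Electrons per atom = n(e⁻)/n(Cr) = 3.601 / 1.200 = 3.00 ≈ 3, so the ion is Cr³⁺.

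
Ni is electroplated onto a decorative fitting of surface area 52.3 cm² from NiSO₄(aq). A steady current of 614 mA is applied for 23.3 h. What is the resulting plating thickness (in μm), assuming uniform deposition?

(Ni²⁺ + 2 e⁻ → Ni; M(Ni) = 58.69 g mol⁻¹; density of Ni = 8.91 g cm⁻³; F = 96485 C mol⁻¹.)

336 μm

Q = I·t = 0.6140 × 83880 = 51500 C; n(e⁻) = 0.5338 mol.
n(Ni) = n(e⁻)/2 = 0.2669 mol, so m = 0.2669 × 58.69 = 15.66 g.
Volume = m/ρ = 15.66 / 8.91 = 1.758 cm³.
Thickness = V/A = 1.758 / 52.3 = 0.0336 cm = 336 μm.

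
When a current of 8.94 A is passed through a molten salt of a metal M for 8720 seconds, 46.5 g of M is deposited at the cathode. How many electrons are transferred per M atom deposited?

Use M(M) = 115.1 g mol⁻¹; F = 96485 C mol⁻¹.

2

Q = I·t = 8.940 A × 8720.0 s = 77960 C, so n(e⁻) = 77960/96485 = 0.8080 mol.
n(M) deposited = 46.5 / 115.1 = 0.4040 mol.
Electrons per atom = n(e⁻)/n(M) = 0.8080 / 0.4040 = 2.00 ≈ 2, so the ion is M²⁺.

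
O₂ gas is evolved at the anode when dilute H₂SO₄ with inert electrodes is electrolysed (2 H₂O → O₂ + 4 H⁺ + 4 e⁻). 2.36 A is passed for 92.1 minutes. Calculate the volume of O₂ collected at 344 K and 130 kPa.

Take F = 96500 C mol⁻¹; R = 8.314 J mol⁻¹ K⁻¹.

Q = I·t = 2.360 A × 5526.0 s = 13040 C.
n(e⁻) = Q/F = 13040 / 96500 = 0.1351 mol.
4 electrons are transferred per O₂ molecule, so n(O₂) = 0.1351 / 4 = 0.03379 mol.
V = nRT/P = (0.03379 × 8.314 × 344) / (130 × 10³ Pa) = 7.43 × 10⁻⁴ m³ = 0.743 L.

0.743 L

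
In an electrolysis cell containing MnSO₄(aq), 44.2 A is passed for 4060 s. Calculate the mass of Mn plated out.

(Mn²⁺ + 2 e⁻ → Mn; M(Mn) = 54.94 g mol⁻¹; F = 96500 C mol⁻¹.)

Q = I·t = 44.20 A × 4060.0 s = 179500 C.
n(e⁻) = Q/F = 179500 / 96500 = 1.860 mol.
Mn²⁺ + 2 e⁻ → Mn, so n(Mn) = n(e⁻)/2 = 0.9298 mol.
m = n·M = 0.9298 × 54.94 = 51.1 g.

51.1 g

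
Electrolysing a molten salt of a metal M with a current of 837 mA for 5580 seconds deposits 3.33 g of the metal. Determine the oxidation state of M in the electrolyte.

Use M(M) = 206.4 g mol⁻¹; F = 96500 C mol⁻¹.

+3

Q = I·t = 0.8370 A × 5580.0 s = 4670 C, so n(e⁻) = 4670/96500 = 0.04840 mol.
n(M) deposited = 3.33 / 206.4 = 0.01613 mol.
Electrons per atom = n(e⁻)/n(M) = 0.04840 / 0.01613 = 3.00 ≈ 3, so the ion is M³⁺.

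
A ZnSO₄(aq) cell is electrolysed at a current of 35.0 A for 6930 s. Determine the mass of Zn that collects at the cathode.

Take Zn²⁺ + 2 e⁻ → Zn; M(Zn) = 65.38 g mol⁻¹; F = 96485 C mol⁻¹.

Q = I·t = 35.00 A × 6930.0 s = 242600 C.
n(e⁻) = Q/F = 242600 / 96485 = 2.514 mol.
Zn²⁺ + 2 e⁻ → Zn, so n(Zn) = n(e⁻)/2 = 1.257 mol.
m = n·M = 1.257 × 65.38 = 82.2 g.

82.2 g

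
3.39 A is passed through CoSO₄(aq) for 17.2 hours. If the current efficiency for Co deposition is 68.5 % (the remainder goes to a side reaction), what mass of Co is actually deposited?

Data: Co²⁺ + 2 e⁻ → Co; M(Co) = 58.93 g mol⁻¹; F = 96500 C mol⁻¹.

Q = I·t = 3.390 × 61920 = 209900 C.
n(e⁻) = 209900/96500 = 2.175 mol; theoretically n(Co) = 2.175/2 = 1.088 mol, m_theo = 64.09 g.
At 68.5 % efficiency, m_actual = 0.685 × 64.09 = 43.9 g.

43.9 g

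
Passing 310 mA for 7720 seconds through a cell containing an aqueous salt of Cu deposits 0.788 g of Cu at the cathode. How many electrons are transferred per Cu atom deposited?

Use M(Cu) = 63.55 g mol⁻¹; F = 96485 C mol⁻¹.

2

Q = I·t = 0.3100 A × 7720.0 s = 2393 C, so n(e⁻) = 2393/96485 = 0.02480 mol.
n(Cu) deposited = 0.788 / 63.55 = 0.01240 mol.
Electrons per atom = n(e⁻)/n(Cu) = 0.02480 / 0.01240 = 2.00 ≈ 2, so the ion is Cu²⁺.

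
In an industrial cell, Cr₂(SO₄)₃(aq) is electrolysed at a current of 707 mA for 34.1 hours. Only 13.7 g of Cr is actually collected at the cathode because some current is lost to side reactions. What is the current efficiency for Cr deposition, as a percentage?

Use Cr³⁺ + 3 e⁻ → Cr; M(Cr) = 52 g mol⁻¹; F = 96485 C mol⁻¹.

87.9 %

Q = I·t = 0.7070 × 122760 = 86790 C; n(e⁻) = 86790/96485 = 0.8995 mol.
Theoretical n(Cr) = n(e⁻)/3 = 0.2998 mol, i.e. m_theo = 0.2998 × 52 = 15.59 g.
Efficiency = m_actual / m_theo = 13.7 / 15.59 = 87.9 %.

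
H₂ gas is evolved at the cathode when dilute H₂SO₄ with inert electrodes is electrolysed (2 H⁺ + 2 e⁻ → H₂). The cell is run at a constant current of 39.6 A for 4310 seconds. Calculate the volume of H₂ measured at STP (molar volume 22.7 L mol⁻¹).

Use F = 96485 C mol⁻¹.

Q = I·t = 39.60 A × 4310.0 s = 170700 C.
n(e⁻) = Q/F = 170700 / 96485 = 1.769 mol.
2 electrons are transferred per H₂ molecule, so n(H₂) = 1.769 / 2 = 0.8845 mol.
V = n × V_m = 0.8845 × 22.7 = 20.1 L.

20.1 L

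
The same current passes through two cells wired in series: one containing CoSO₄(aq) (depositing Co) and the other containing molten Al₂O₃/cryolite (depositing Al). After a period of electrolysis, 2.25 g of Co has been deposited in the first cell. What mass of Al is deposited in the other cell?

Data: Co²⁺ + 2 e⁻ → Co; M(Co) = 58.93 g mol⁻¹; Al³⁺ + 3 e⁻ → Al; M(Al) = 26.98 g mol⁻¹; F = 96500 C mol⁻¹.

n(Co) = 2.25 / 58.93 = 0.03818 mol.
Since Co²⁺ + 2 e⁻ → Co, n(e⁻) passed = 2 × 0.03818 = 0.07636 mol.
Cells in series carry the same charge, so the same 0.07636 mol of electrons passes through cell 2.
Al³⁺ + 3 e⁻ → Al, so n(Al) = 0.07636 / 3 = 0.02545 mol.
m(Al) = 0.02545 × 26.98 = 0.687 g.

0.687 g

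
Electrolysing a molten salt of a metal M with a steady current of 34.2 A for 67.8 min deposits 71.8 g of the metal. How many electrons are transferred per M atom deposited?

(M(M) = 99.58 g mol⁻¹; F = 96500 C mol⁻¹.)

2

Q = I·t = 34.20 A × 4068.0 s = 139100 C, so n(e⁻) = 139100/96500 = 1.442 mol.
n(M) deposited = 71.8 / 99.58 = 0.7210 mol.
Electrons per atom = n(e⁻)/n(M) = 1.442 / 0.7210 = 2.00 ≈ 2, so the ion is M²⁺.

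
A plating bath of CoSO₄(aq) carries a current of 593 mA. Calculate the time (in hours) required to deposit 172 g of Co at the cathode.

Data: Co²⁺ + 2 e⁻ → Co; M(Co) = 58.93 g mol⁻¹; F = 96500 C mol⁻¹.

264 h

n(Co) = m/M = 172 / 58.93 = 2.919 mol.
Each Co atom requires 2 electrons, so n(e⁻) = 2 × 2.919 = 5.837 mol.
Q = n(e⁻)·F = 5.837 × 96500 = 563300 C.
t = Q/I = 563300 / 0.5930 A = 949900 s = 264 h.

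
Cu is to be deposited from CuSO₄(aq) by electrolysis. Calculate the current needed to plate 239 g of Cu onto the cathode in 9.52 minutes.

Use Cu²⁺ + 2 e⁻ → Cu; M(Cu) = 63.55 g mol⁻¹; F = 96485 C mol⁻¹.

1270 A

n(Cu) = 239 / 63.55 = 3.761 mol.
n(e⁻) = 2 × 3.761 = 7.522 mol.
Q = n(e⁻)·F = 7.522 × 96485 = 725700 C.
I = Q/t = 725700 / 571.20 s = 1270 A.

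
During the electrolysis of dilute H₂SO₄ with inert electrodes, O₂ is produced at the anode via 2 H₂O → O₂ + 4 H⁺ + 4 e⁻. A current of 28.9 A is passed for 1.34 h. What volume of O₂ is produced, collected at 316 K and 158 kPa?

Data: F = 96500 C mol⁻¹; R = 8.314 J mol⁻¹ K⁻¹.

6.01 L

Q = I·t = 28.90 A × 4824.0 s = 139400 C.
n(e⁻) = Q/F = 139400 / 96500 = 1.445 mol.
4 electrons are transferred per O₂ molecule, so n(O₂) = 1.445 / 4 = 0.3612 mol.
V = nRT/P = (0.3612 × 8.314 × 316) / (158 × 10³ Pa) = 0.00601 m³ = 6.01 L.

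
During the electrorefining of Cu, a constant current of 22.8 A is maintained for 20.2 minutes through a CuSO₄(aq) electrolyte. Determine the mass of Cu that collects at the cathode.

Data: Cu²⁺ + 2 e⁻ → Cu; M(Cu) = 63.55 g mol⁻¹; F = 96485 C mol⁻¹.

Q = I·t = 22.80 A × 1212.0 s = 27630 C.
n(e⁻) = Q/F = 27630 / 96485 = 0.2864 mol.
Cu²⁺ + 2 e⁻ → Cu, so n(Cu) = n(e⁻)/2 = 0.1432 mol.
m = n·M = 0.1432 × 63.55 = 9.10 g.

9.10 g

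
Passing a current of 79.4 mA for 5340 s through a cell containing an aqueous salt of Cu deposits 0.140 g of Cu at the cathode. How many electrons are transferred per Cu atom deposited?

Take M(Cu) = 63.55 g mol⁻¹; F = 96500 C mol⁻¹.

2

Q = I·t = 0.07940 A × 5340.0 s = 424.0 C, so n(e⁻) = 424.0/96500 = 0.004394 mol.
n(Cu) deposited = 0.140 / 63.55 = 0.002203 mol.
Electrons per atom = n(e⁻)/n(Cu) = 0.004394 / 0.002203 = 1.99 ≈ 2, so the ion is Cu²⁺.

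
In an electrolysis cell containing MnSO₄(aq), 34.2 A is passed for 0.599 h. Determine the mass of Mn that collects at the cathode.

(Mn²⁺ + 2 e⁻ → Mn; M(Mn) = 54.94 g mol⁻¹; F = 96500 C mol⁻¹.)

21.0 g

Q = I·t = 34.20 A × 2156.4 s = 73750 C.
n(e⁻) = Q/F = 73750 / 96500 = 0.7642 mol.
Mn²⁺ + 2 e⁻ → Mn, so n(Mn) = n(e⁻)/2 = 0.3821 mol.
m = n·M = 0.3821 × 54.94 = 21.0 g.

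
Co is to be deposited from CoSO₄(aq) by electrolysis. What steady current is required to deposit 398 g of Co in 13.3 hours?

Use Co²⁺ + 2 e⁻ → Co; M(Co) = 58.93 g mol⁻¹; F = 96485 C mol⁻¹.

27.2 A

n(Co) = 398 / 58.93 = 6.754 mol.
n(e⁻) = 2 × 6.754 = 13.51 mol.
Q = n(e⁻)·F = 13.51 × 96485 = 1303000 C.
I = Q/t = 1303000 / 47880 s = 27.2 A.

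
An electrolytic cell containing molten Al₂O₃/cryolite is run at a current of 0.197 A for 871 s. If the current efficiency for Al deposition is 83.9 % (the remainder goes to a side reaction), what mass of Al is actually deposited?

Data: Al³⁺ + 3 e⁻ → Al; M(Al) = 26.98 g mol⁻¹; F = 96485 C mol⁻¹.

0.0134 g

Q = I·t = 0.1970 × 871.00 = 171.6 C.
n(e⁻) = 171.6/96485 = 0.001778 mol; theoretically n(Al) = 0.001778/3 = 0.0005928 mol, m_theo = 0.01599 g.
At 83.9 % efficiency, m_actual = 0.839 × 0.01599 = 0.0134 g.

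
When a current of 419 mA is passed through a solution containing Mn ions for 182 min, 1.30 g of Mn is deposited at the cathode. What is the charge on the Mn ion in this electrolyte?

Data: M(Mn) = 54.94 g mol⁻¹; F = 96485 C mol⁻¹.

+2

Q = I·t = 0.4190 A × 10920 s = 4575 C, so n(e⁻) = 4575/96485 = 0.04742 mol.
n(Mn) deposited = 1.30 / 54.94 = 0.02366 mol.
Electrons per atom = n(e⁻)/n(Mn) = 0.04742 / 0.02366 = 2.00 ≈ 2, so the ion is Mn²⁺.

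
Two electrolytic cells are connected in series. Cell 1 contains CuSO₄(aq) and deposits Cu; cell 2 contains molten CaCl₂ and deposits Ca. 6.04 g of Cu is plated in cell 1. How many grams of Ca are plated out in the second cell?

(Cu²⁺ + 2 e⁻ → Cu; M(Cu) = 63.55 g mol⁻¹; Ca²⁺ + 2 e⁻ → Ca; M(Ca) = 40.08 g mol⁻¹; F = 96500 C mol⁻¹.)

3.81 g

n(Cu) = 6.04 / 63.55 = 0.09504 mol.
Since Cu²⁺ + 2 e⁻ → Cu, n(e⁻) passed = 2 × 0.09504 = 0.1901 mol.
Cells in series carry the same charge, so the same 0.1901 mol of electrons passes through cell 2.
Ca²⁺ + 2 e⁻ → Ca, so n(Ca) = 0.1901 / 2 = 0.09504 mol.
m(Ca) = 0.09504 × 40.08 = 3.81 g.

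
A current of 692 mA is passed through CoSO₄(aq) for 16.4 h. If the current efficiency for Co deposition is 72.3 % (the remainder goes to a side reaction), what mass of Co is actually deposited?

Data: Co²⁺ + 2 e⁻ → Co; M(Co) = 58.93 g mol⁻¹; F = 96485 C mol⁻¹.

Q = I·t = 0.6920 × 59040 = 40860 C.
n(e⁻) = 40860/96485 = 0.4234 mol; theoretically n(Co) = 0.4234/2 = 0.2117 mol, m_theo = 12.48 g.
At 72.3 % efficiency, m_actual = 0.723 × 12.48 = 9.02 g.

9.02 g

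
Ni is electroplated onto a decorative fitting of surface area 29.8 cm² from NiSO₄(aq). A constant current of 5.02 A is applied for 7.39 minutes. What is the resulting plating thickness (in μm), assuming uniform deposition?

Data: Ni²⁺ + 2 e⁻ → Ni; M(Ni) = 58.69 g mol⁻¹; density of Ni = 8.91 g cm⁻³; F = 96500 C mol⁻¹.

Q = I·t = 5.020 × 443.40 = 2226 C; n(e⁻) = 0.02307 mol.
n(Ni) = n(e⁻)/2 = 0.01153 mol, so m = 0.01153 × 58.69 = 0.6769 g.
Volume = m/ρ = 0.6769 / 8.91 = 0.07597 cm³.
Thickness = V/A = 0.07597 / 29.8 = 0.00255 cm = 25.5 μm.

25.5 μm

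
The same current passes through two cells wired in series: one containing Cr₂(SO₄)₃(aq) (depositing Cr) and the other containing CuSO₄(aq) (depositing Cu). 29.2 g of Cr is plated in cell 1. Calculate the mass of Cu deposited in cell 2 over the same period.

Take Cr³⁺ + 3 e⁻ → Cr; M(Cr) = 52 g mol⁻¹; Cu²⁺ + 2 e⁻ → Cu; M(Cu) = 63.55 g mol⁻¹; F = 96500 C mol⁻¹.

53.5 g

n(Cr) = 29.2 / 52 = 0.5615 mol.
Since Cr³⁺ + 3 e⁻ → Cr, n(e⁻) passed = 3 × 0.5615 = 1.685 mol.
Cells in series carry the same charge, so the same 1.685 mol of electrons passes through cell 2.
Cu²⁺ + 2 e⁻ → Cu, so n(Cu) = 1.685 / 2 = 0.8423 mol.
m(Cu) = 0.8423 × 63.55 = 53.5 g.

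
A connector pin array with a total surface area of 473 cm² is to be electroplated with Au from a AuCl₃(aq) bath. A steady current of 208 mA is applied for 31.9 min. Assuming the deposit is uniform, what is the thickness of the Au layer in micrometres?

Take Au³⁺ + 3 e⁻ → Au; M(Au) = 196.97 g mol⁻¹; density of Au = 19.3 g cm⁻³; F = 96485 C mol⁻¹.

0.297 μm

Q = I·t = 0.2080 × 1914.0 = 398.1 C; n(e⁻) = 0.004126 mol.
n(Au) = n(e⁻)/3 = 0.001375 mol, so m = 0.001375 × 196.97 = 0.2709 g.
Volume = m/ρ = 0.2709 / 19.3 = 0.01404 cm³.
Thickness = V/A = 0.01404 / 473 = 2.97 × 10⁻⁵ cm = 0.297 μm.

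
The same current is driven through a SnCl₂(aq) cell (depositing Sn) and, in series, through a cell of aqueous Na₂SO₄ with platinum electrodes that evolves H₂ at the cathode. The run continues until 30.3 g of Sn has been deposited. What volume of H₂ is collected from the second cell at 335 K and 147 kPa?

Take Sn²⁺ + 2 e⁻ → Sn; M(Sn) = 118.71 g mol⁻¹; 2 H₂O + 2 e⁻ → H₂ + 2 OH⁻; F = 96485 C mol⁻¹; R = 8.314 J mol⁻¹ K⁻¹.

n(Sn) = 30.3 / 118.71 = 0.2552 mol, so n(e⁻) = 2 × 0.2552 = 0.5105 mol.
The cells are in series, so the same 0.5105 mol of electrons passes through the second cell.
2 H₂O + 2 e⁻ → H₂ + 2 OH⁻ — 2 mol e⁻ per mol H₂, so n(H₂) = 0.5105/2 = 0.2552 mol.
V = nRT/P = (0.2552 × 8.314 × 335) / (147 × 10³) = 0.00484 m³ = 4.84 L.

4.84 L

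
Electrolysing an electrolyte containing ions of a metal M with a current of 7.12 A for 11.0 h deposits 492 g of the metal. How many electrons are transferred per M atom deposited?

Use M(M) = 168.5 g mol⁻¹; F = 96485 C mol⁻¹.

Q = I·t = 7.120 A × 39600 s = 282000 C, so n(e⁻) = 282000/96485 = 2.922 mol.
n(M) deposited = 492 / 168.5 = 2.920 mol.
Electrons per atom = n(e⁻)/n(M) = 2.922 / 2.920 = 1.00 ≈ 1, so the ion is M⁺.

1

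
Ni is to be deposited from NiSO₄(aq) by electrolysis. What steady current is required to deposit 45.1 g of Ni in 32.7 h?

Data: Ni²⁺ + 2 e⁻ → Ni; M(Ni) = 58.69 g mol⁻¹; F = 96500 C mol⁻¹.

n(Ni) = 45.1 / 58.69 = 0.7684 mol.
n(e⁻) = 2 × 0.7684 = 1.537 mol.
Q = n(e⁻)·F = 1.537 × 96500 = 148300 C.
I = Q/t = 148300 / 117720 s = 1.26 A.

1.26 A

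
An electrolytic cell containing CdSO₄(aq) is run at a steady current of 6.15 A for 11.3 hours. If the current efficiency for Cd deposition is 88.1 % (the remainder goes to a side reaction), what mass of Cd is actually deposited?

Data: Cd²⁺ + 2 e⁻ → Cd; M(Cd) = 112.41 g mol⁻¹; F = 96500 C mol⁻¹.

128 g

Q = I·t = 6.150 × 40680 = 250200 C.
n(e⁻) = 250200/96500 = 2.593 mol; theoretically n(Cd) = 2.593/2 = 1.296 mol, m_theo = 145.7 g.
At 88.1 % efficiency, m_actual = 0.881 × 145.7 = 128 g.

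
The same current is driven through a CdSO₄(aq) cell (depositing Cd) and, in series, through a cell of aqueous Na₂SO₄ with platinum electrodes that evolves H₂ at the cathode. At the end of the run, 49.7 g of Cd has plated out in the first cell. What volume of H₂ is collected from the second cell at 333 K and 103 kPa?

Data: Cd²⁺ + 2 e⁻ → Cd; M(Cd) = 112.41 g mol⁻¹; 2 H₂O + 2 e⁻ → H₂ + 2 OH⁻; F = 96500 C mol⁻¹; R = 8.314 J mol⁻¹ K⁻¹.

11.9 L

n(Cd) = 49.7 / 112.41 = 0.4421 mol, so n(e⁻) = 2 × 0.4421 = 0.8843 mol.
The cells are in series, so the same 0.8843 mol of electrons passes through the second cell.
2 H₂O + 2 e⁻ → H₂ + 2 OH⁻ — 2 mol e⁻ per mol H₂, so n(H₂) = 0.8843/2 = 0.4421 mol.
V = nRT/P = (0.4421 × 8.314 × 333) / (103 × 10³) = 0.0119 m³ = 11.9 L.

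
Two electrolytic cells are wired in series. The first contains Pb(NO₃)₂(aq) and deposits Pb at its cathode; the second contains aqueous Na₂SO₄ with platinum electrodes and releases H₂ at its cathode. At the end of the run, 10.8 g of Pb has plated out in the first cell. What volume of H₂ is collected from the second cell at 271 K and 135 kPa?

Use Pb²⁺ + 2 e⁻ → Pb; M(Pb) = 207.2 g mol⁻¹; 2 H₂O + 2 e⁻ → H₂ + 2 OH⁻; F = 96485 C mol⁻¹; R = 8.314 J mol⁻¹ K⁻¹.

n(Pb) = 10.8 / 207.2 = 0.05212 mol, so n(e⁻) = 2 × 0.05212 = 0.1042 mol.
The cells are in series, so the same 0.1042 mol of electrons passes through the second cell.
2 H₂O + 2 e⁻ → H₂ + 2 OH⁻ — 2 mol e⁻ per mol H₂, so n(H₂) = 0.1042/2 = 0.05212 mol.
V = nRT/P = (0.05212 × 8.314 × 271) / (135 × 10³) = 8.70 × 10⁻⁴ m³ = 0.870 L.

0.870 L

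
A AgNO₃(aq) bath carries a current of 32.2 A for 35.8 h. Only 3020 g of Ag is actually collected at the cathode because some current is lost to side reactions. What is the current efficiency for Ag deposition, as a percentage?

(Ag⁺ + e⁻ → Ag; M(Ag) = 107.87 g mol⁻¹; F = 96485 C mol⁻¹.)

65.1 %

Q = I·t = 32.20 × 128880 = 4150000 C; n(e⁻) = 4150000/96485 = 43.01 mol.
Theoretical n(Ag) = n(e⁻)/1 = 43.01 mol, i.e. m_theo = 43.01 × 107.87 = 4640 g.
Efficiency = m_actual / m_theo = 3020 / 4640 = 65.1 %.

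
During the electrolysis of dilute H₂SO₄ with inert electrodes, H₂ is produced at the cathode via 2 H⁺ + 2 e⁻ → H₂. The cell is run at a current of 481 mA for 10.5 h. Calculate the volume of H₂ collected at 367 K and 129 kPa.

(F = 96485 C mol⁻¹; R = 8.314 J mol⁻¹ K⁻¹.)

Q = I·t = 0.4810 A × 37800 s = 18180 C.
n(e⁻) = Q/F = 18180 / 96485 = 0.1884 mol.
2 electrons are transferred per H₂ molecule, so n(H₂) = 0.1884 / 2 = 0.09422 mol.
V = nRT/P = (0.09422 × 8.314 × 367) / (129 × 10³ Pa) = 0.00223 m³ = 2.23 L.

2.23 L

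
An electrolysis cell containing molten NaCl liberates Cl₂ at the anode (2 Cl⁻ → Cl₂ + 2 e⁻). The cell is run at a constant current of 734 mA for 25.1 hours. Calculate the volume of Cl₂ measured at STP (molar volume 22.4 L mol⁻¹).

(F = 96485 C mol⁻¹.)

Q = I·t = 0.7340 A × 90360 s = 66320 C.
n(e⁻) = Q/F = 66320 / 96485 = 0.6874 mol.
2 electrons are transferred per Cl₂ molecule, so n(Cl₂) = 0.6874 / 2 = 0.3437 mol.
V = n × V_m = 0.3437 × 22.4 = 7.70 L.

7.70 L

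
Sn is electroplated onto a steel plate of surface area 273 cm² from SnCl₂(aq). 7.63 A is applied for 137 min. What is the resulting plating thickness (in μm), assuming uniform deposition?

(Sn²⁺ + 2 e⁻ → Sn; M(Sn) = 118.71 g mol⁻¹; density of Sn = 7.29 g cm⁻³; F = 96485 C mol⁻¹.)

Q = I·t = 7.630 × 8220.0 = 62720 C; n(e⁻) = 0.6500 mol.
n(Sn) = n(e⁻)/2 = 0.3250 mol, so m = 0.3250 × 118.71 = 38.58 g.
Volume = m/ρ = 38.58 / 7.29 = 5.293 cm³.
Thickness = V/A = 5.293 / 273 = 0.0194 cm = 194 μm.

194 μm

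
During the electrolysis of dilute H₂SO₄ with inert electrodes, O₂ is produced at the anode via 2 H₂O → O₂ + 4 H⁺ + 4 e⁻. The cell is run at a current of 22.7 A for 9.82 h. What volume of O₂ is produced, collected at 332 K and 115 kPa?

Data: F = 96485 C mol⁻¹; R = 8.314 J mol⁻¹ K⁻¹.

49.9 L

Q = I·t = 22.70 A × 35352 s = 802500 C.
n(e⁻) = Q/F = 802500 / 96485 = 8.317 mol.
4 electrons are transferred per O₂ molecule, so n(O₂) = 8.317 / 4 = 2.079 mol.
V = nRT/P = (2.079 × 8.314 × 332) / (115 × 10³ Pa) = 0.0499 m³ = 49.9 L.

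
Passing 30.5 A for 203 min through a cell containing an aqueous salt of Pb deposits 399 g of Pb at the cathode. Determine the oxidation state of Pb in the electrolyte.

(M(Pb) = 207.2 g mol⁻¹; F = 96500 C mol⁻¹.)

+2

Q = I·t = 30.50 A × 12180 s = 371500 C, so n(e⁻) = 371500/96500 = 3.850 mol.
n(Pb) deposited = 399 / 207.2 = 1.926 mol.
Electrons per atom = n(e⁻)/n(Pb) = 3.850 / 1.926 = 2.00 ≈ 2, so the ion is Pb²⁺.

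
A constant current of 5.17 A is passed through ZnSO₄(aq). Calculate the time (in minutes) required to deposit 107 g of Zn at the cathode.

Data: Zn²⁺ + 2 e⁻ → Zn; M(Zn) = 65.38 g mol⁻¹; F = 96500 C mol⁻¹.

1020 min

n(Zn) = m/M = 107 / 65.38 = 1.637 mol.
Each Zn atom requires 2 electrons, so n(e⁻) = 2 × 1.637 = 3.273 mol.
Q = n(e⁻)·F = 3.273 × 96500 = 315900 C.
t = Q/I = 315900 / 5.170 A = 61090 s = 1020 min.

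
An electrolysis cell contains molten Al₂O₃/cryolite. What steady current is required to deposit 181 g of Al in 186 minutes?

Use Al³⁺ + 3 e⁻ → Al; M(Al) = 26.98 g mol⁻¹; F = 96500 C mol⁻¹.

n(Al) = 181 / 26.98 = 6.709 mol.
n(e⁻) = 3 × 6.709 = 20.13 mol.
Q = n(e⁻)·F = 20.13 × 96500 = 1942000 C.
I = Q/t = 1942000 / 11160 s = 174 A.

174 A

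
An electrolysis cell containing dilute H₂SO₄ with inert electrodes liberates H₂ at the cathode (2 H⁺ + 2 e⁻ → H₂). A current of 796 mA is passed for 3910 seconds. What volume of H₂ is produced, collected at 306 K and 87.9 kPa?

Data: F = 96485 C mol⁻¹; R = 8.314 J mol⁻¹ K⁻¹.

Q = I·t = 0.7960 A × 3910.0 s = 3112 C.
n(e⁻) = Q/F = 3112 / 96485 = 0.03226 mol.
2 electrons are transferred per H₂ molecule, so n(H₂) = 0.03226 / 2 = 0.01613 mol.
V = nRT/P = (0.01613 × 8.314 × 306) / (87.9 × 10³ Pa) = 4.67 × 10⁻⁴ m³ = 0.467 L.

0.467 L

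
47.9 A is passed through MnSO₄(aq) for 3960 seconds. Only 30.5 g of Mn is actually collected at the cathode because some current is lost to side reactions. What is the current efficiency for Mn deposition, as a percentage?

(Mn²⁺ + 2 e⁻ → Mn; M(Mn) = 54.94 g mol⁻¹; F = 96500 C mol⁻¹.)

56.5 %

Q = I·t = 47.90 × 3960.0 = 189700 C; n(e⁻) = 189700/96500 = 1.966 mol.
Theoretical n(Mn) = n(e⁻)/2 = 0.9828 mol, i.e. m_theo = 0.9828 × 54.94 = 54.00 g.
Efficiency = m_actual / m_theo = 30.5 / 54.00 = 56.5 %.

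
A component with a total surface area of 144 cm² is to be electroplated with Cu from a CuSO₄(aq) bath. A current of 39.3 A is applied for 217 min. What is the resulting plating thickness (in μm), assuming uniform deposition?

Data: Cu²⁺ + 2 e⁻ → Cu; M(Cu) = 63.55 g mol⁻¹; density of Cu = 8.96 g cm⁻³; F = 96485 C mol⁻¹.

Q = I·t = 39.30 × 13020 = 511700 C; n(e⁻) = 5.303 mol.
n(Cu) = n(e⁻)/2 = 2.652 mol, so m = 2.652 × 63.55 = 168.5 g.
Volume = m/ρ = 168.5 / 8.96 = 18.81 cm³.
Thickness = V/A = 18.81 / 144 = 0.131 cm = 1310 μm.

1310 μm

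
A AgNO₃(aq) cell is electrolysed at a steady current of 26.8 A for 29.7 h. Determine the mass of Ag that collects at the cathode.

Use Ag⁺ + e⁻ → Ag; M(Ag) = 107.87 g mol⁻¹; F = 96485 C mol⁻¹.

Q = I·t = 26.80 A × 106920 s = 2865000 C.
n(e⁻) = Q/F = 2865000 / 96485 = 29.70 mol.
Ag⁺ + e⁻ → Ag, so n(Ag) = n(e⁻)/1 = 29.70 mol.
m = n·M = 29.70 × 107.87 = 3200 g.

3200 g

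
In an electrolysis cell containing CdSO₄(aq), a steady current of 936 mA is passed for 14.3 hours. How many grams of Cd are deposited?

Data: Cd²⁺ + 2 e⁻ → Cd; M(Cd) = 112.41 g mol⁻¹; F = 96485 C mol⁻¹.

28.1 g

Q = I·t = 0.9360 A × 51480 s = 48190 C.
n(e⁻) = Q/F = 48190 / 96485 = 0.4994 mol.
Cd²⁺ + 2 e⁻ → Cd, so n(Cd) = n(e⁻)/2 = 0.2497 mol.
m = n·M = 0.2497 × 112.41 = 28.1 g.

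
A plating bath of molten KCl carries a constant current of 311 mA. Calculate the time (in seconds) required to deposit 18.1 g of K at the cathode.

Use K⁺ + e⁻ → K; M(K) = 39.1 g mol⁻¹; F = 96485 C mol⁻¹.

1.44 × 10⁵ s

n(K) = m/M = 18.1 / 39.1 = 0.4629 mol.
Each K atom requires 1 electron, so n(e⁻) = 1 × 0.4629 = 0.4629 mol.
Q = n(e⁻)·F = 0.4629 × 96485 = 44660 C.
t = Q/I = 44660 / 0.3110 A = 143600 s.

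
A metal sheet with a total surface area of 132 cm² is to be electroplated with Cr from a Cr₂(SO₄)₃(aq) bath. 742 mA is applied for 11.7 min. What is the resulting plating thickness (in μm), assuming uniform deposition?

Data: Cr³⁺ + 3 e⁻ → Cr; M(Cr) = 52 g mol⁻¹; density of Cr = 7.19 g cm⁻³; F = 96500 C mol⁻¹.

0.986 μm

Q = I·t = 0.7420 × 702.00 = 520.9 C; n(e⁻) = 0.005398 mol.
n(Cr) = n(e⁻)/3 = 0.001799 mol, so m = 0.001799 × 52 = 0.09356 g.
Volume = m/ρ = 0.09356 / 7.19 = 0.01301 cm³.
Thickness = V/A = 0.01301 / 132 = 9.86 × 10⁻⁵ cm = 0.986 μm.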